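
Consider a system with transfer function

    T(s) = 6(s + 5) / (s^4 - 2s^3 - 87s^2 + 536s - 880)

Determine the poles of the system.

The poles are the roots of the denominator s^4 - 2s^3 - 87s^2 + 536s - 880 = 0.
Trying s = 4: the polynomial evaluates to 0, so (s - 4) is a factor.
Dividing out leaves s^3 + 2s^2 - 79s + 220 = 0.
This factors further as (s - 5)(s - 4)(s + 11) = 0.

s = 4, 5, 4, -11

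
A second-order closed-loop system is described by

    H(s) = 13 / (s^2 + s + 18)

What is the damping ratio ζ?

Compare the denominator to the standard form s^2 + 2ζωₙs + ωₙ².
ωₙ² = 18, so ωₙ = √18 ≈ 4.243 rad/s.
2ζωₙ = 1, so ζ = 1/(2·√18) ≈ 0.1179.

ζ ≈ 0.1179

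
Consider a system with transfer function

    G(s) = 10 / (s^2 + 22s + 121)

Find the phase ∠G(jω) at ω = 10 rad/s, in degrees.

At s = j10: numerator = 10, denominator = 21 + j220.
∠G = ∠num − ∠den = 0° − (84.547°) = -84.55°.

∠G(j10) ≈ -84.55°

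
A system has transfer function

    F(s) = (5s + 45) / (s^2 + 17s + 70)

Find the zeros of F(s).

s = -9

Set the numerator to zero: 5s + 45 = 0, i.e. 5·(s + 9) = 0.
So s = -9.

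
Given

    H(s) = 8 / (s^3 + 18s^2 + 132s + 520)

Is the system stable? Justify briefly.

The denominator s^3 + 18s^2 + 132s + 520 factors as (s + 10)(s^2 + 8s + 52), giving poles at s = -10, -4 + 6j, -4 - 6j.
Since all poles lie strictly in the left half-plane, the system is stable.

stable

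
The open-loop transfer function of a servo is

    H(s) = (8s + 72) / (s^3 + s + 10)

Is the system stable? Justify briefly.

The denominator s^3 + s + 10 factors as (s + 2)(s^2 - 2s + 5), giving poles at s = -2, 1 ± 2j.
Since the pole(s) at s = 1 + 2j, 1 - 2j lie in the right half-plane, the system is unstable.

unstable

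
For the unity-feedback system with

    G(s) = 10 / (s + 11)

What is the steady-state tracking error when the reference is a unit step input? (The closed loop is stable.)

e_ss = 0.5238

G(s) has no poles at the origin.
This is a Type 0 system. Kp = lim_{s→0} G(s) = 10/11.
e_ss = 1/(1 + Kp) = 1/(1 + 10/11) = 11/21 ≈ 0.5238.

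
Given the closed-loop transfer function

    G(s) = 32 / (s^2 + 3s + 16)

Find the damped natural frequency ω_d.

ω_d ≈ 3.708 rad/s

Comparing s^2 + 3s + 16 to s^2 + 2ζωₙs + ωₙ²: ωₙ = 4 rad/s and ζ = 3/(2·4) = 0.375.
ζωₙ = 3/2 = 1.5, so ω_d = ωₙ√(1−ζ²) = √(ωₙ² − (ζωₙ)²) = √(16 − 1.5²) = √13.75 ≈ 3.708 rad/s.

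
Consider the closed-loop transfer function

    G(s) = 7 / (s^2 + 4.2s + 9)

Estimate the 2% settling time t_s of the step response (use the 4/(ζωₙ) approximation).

Comparing s^2 + 4.2s + 9 to s^2 + 2ζωₙs + ωₙ²: ωₙ = 3 rad/s and ζ = 4.2/(2·3) = 0.7.
ζωₙ = 4.2/2 = 2.1, so t_s ≈ 4/(ζωₙ) = 4/2.1 ≈ 1.905 s.

t_s ≈ 1.905 s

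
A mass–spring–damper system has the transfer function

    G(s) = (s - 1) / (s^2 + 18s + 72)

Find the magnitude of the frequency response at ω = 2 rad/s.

|G(j2)| ≈ 0.02906

Substitute s = j2: numerator = -1 + j2, denominator = 68 + j36.
|G(j2)| = |-1 + j2| / |68 + j36| = 2.2361 / 76.942 ≈ 0.02906.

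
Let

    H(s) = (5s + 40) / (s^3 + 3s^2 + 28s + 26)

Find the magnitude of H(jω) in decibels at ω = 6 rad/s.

Substitute s = j6: numerator = 40 + j30, denominator = -82 - j48.
|H(j6)| = |40 + j30| / |-82 - j48| = 50 / 95.016 ≈ 0.5262.
In decibels: 20·log₁₀(0.5262) ≈ -5.58 dB.

|H(j6)|_dB ≈ -5.58 dB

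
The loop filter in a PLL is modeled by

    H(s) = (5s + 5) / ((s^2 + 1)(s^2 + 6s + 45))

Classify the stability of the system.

The poles can be read from the denominator factors: s = ±j, -3 ± 6j.
Since the simple pole(s) at s = j, -j lie on the jω-axis with none in the right half-plane, the system is marginally stable.

marginally stable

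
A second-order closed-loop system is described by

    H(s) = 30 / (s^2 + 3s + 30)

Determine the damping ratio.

ζ ≈ 0.2739

Compare the denominator to the standard form s^2 + 2ζωₙs + ωₙ².
ωₙ² = 30, so ωₙ = √30 ≈ 5.477 rad/s.
2ζωₙ = 3, so ζ = 3/(2·√30) ≈ 0.2739.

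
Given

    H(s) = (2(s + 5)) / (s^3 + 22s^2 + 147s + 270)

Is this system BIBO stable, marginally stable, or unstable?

The denominator s^3 + 22s^2 + 147s + 270 factors as (s + 10)(s + 9)(s + 3), giving poles at s = -10, -9, -3.
Since all poles lie strictly in the left half-plane, the system is stable.

stable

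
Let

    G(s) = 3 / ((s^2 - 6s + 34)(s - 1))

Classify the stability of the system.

unstable

The poles can be read from the denominator factors: s = 3 + 5j, 3 - 5j, 1.
Since the pole(s) at s = 3 + 5j, 3 - 5j, 1 lie in the right half-plane, the system is unstable.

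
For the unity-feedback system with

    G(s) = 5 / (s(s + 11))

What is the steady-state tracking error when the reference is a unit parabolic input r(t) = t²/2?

e_ss = ∞

G(s) has one pole at the origin.
This is a Type 1 system; Ka = lim_{s→0} s^2·G(s) = 0, so the steady-state error for a parabola input is infinite.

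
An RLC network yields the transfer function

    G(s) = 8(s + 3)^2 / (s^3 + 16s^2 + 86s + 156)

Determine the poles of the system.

s = -5 + j, -5 - j, -6

The poles are the roots of the denominator s^3 + 16s^2 + 86s + 156 = 0.
Trying s = -6: the polynomial evaluates to 0, so (s + 6) is a factor.
Dividing out leaves s^2 + 10s + 26 = 0.
The quadratic formula then gives s = -5 ± 1j.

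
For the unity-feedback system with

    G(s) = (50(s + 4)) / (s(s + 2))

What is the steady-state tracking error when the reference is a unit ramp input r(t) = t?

G(s) has one pole at the origin.
This is a Type 1 system. Kv = lim_{s→0} s·G(s) = 200/2 = 100.
e_ss = 1/Kv = 1/(100) = 1/100 ≈ 0.01000.

e_ss = 0.01000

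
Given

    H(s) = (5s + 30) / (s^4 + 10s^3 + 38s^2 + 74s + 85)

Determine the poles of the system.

s = -1 ± 2j, -4 ± j

The poles are the roots of the denominator s^4 + 10s^3 + 38s^2 + 74s + 85 = 0.
No real roots exist; factor into two real quadratics: (s^2 + 2s + 5)(s^2 + 8s + 17) = 0.
Each quadratic gives a conjugate pair via the quadratic formula.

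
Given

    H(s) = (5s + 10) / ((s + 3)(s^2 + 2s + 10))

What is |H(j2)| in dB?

|H(j2)|_dB ≈ -5.29 dB

Substitute s = j2: numerator = 10 + j10, denominator = 10 + j24.
|H(j2)| = |10 + j10| / |10 + j24| = 14.142 / 26 ≈ 0.5439.
In decibels: 20·log₁₀(0.5439) ≈ -5.29 dB.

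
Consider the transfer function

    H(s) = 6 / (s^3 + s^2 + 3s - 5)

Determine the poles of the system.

The poles are the roots of the denominator s^3 + s^2 + 3s - 5 = 0.
Trying s = 1: the polynomial evaluates to 0, so (s - 1) is a factor.
Dividing out leaves s^2 + 2s + 5 = 0.
The quadratic formula then gives s = -1 ± 2j.

s = -1 + 2j, -1 - 2j, 1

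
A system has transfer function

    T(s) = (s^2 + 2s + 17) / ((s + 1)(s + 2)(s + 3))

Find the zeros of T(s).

s = -1 + 4j, -1 - 4j

Set the numerator to zero: s^2 + 2s + 17 = 0.
Factoring: (s^2 + 2s + 17) = 0.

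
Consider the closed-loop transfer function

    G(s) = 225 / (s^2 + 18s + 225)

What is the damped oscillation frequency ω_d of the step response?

Comparing s^2 + 18s + 225 to s^2 + 2ζωₙs + ωₙ²: ωₙ = 15 rad/s and ζ = 18/(2·15) = 0.6.
ζωₙ = 18/2 = 9, so ω_d = ωₙ√(1−ζ²) = √(ωₙ² − (ζωₙ)²) = √(225 − 9²) = √144 = 12 rad/s.

ω_d = 12 rad/s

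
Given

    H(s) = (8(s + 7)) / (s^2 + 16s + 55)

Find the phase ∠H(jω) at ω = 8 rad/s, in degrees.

∠H(j8) ≈ -45.21°

At s = j8: numerator = 56 + j64, denominator = -9 + j128.
∠H = ∠num − ∠den = 48.814° − (94.022°) = -45.21°.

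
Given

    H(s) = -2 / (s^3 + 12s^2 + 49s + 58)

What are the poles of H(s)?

The poles are the roots of the denominator s^3 + 12s^2 + 49s + 58 = 0.
Trying s = -2: the polynomial evaluates to 0, so (s + 2) is a factor.
Dividing out leaves s^2 + 10s + 29 = 0.
The quadratic formula then gives s = -5 ± 2j.

s = -5 + 2j, -5 - 2j, -2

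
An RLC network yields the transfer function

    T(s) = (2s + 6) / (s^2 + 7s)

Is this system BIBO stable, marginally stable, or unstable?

marginally stable

The denominator s^2 + 7s factors as s(s + 7), giving poles at s = 0, -7.
Since the simple pole(s) at s = 0 lie on the jω-axis with none in the right half-plane, the system is marginally stable.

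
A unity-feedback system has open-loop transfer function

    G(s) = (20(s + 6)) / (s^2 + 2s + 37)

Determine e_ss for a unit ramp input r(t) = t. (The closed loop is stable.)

G(s) has no poles at the origin.
This is a Type 0 system; Kv = lim_{s→0} s·G(s) = 0, so the steady-state error for a ramp input is infinite.

e_ss = ∞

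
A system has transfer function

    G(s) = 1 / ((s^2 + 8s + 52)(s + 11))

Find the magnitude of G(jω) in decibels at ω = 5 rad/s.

Substitute s = j5: numerator = 1, denominator = 97 + j575.
|G(j5)| = |1| / |97 + j575| = 1 / 583.12 ≈ 0.001715.
In decibels: 20·log₁₀(0.001715) ≈ -55.3 dB.

|G(j5)|_dB ≈ -55.3 dB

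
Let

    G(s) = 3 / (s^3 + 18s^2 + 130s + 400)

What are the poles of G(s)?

The poles are the roots of the denominator s^3 + 18s^2 + 130s + 400 = 0.
Trying s = -8: the polynomial evaluates to 0, so (s + 8) is a factor.
Dividing out leaves s^2 + 10s + 50 = 0.
The quadratic formula then gives s = -5 ± 5j.

s = -5 + 5j, -5 - 5j, -8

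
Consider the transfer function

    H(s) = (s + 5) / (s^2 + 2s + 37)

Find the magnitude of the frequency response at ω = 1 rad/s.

Substitute s = j1: numerator = 5 + j1, denominator = 36 + j2.
|H(j1)| = |5 + j1| / |36 + j2| = 5.0990 / 36.056 ≈ 0.1414.

|H(j1)| ≈ 0.1414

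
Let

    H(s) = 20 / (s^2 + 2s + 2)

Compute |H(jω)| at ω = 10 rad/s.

|H(j10)| ≈ 0.2000

Substitute s = j10: numerator = 20, denominator = -98 + j20.
|H(j10)| = |20| / |-98 + j20| = 20 / 100.02 ≈ 0.2000.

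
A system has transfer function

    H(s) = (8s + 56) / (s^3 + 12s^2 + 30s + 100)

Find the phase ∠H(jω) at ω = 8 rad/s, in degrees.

∠H(j8) ≈ -153.3°

At s = j8: numerator = 56 + j64, denominator = -668 - j272.
∠H = ∠num − ∠den = 48.814° − (-157.84°) = 206.7°, which wraps to -153.3°.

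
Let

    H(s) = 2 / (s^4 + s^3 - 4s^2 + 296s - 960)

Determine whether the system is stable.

unstable

The denominator s^4 + s^3 - 4s^2 + 296s - 960 factors as (s + 8)(s - 3)(s^2 - 4s + 40), giving poles at s = -8, 3, 2 ± 6j.
Since the pole(s) at s = 3, 2 + 6j, 2 - 6j lie in the right half-plane, the system is unstable.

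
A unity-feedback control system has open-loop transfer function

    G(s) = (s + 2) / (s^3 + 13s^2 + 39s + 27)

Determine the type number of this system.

Type 0

The denominator has no factor of s at the origin — no free integrator — so this is a Type 0 system.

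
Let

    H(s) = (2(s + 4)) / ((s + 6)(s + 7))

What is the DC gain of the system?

H(0) = 4/21 ≈ 0.1905

At s = 0 each factor (s + a) contributes a and each (s^2 + bs + c) contributes c.
H(0) = 2·(4) / ((6) · (7)) = 8/42 = 4/21.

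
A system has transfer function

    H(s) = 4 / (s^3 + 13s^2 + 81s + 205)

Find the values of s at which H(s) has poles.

The poles are the roots of the denominator s^3 + 13s^2 + 81s + 205 = 0.
Trying s = -5: the polynomial evaluates to 0, so (s + 5) is a factor.
Dividing out leaves s^2 + 8s + 41 = 0.
The quadratic formula then gives s = -4 ± 5j.

s = -4 ± 5j, -5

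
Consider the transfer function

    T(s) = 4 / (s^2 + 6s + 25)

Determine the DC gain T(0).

At s = 0 each factor (s + a) contributes a and each (s^2 + bs + c) contributes c.
T(0) = 4·1 / ((25)) = 4/25 = 4/25.

T(0) = 4/25 ≈ 0.1600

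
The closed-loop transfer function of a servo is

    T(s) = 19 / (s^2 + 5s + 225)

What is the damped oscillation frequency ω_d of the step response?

ω_d ≈ 14.79 rad/s

Comparing s^2 + 5s + 225 to s^2 + 2ζωₙs + ωₙ²: ωₙ = 15 rad/s and ζ = 5/(2·15) ≈ 0.1667.
ζωₙ = 5/2 = 2.5, so ω_d = ωₙ√(1−ζ²) = √(ωₙ² − (ζωₙ)²) = √(225 − 2.5²) = √218.75 ≈ 14.79 rad/s.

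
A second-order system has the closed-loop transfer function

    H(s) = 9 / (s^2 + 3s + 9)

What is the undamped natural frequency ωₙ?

ωₙ = 3 rad/s

Compare the denominator to the standard form s^2 + 2ζωₙs + ωₙ².
ωₙ² = 9, so ωₙ = 3 rad/s.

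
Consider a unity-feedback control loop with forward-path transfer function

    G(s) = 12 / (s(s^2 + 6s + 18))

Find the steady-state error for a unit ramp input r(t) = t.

G(s) has one pole at the origin.
This is a Type 1 system. Kv = lim_{s→0} s·G(s) = 12/18 = 2/3.
e_ss = 1/Kv = 1/(2/3) = 3/2 ≈ 1.500.

e_ss = 1.500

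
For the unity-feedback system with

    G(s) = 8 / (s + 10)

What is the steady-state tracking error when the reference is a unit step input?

e_ss = 0.5556

G(s) has no poles at the origin.
This is a Type 0 system. Kp = lim_{s→0} G(s) = 8/10 = 4/5.
e_ss = 1/(1 + Kp) = 1/(1 + 4/5) = 5/9 ≈ 0.5556.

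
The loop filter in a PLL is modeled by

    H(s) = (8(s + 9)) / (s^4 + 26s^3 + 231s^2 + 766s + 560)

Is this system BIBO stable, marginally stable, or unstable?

The denominator s^4 + 26s^3 + 231s^2 + 766s + 560 factors as (s + 8)(s + 7)(s + 10)(s + 1), giving poles at s = -8, -7, -10, -1.
Since all poles lie strictly in the left half-plane, the system is stable.

stable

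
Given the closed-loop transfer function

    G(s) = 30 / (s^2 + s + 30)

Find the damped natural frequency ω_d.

Comparing s^2 + s + 30 to s^2 + 2ζωₙs + ωₙ²: ωₙ = √30 ≈ 5.477 rad/s and ζ = 1/(2·√30) ≈ 0.09129.
ζωₙ = 1/2 = 0.5, so ω_d = ωₙ√(1−ζ²) = √(ωₙ² − (ζωₙ)²) = √(30 − 0.5²) = √29.75 ≈ 5.454 rad/s.

ω_d ≈ 5.454 rad/s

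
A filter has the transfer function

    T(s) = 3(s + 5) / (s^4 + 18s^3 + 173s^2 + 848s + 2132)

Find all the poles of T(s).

The poles are the roots of the denominator s^4 + 18s^3 + 173s^2 + 848s + 2132 = 0.
No real roots exist; factor into two real quadratics: (s^2 + 10s + 41)(s^2 + 8s + 52) = 0.
Each quadratic gives a conjugate pair via the quadratic formula.

s = -5 + 4j, -5 - 4j, -4 + 6j, -4 - 6j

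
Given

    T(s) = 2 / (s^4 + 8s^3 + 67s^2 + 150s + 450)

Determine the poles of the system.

The poles are the roots of the denominator s^4 + 8s^3 + 67s^2 + 150s + 450 = 0.
No real roots exist; factor into two real quadratics: (s^2 + 6s + 45)(s^2 + 2s + 10) = 0.
Each quadratic gives a conjugate pair via the quadratic formula.

s = -3 ± 6j, -1 ± 3j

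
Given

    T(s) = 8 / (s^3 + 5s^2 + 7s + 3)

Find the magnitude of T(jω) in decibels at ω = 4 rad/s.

Substitute s = j4: numerator = 8, denominator = -77 - j36.
|T(j4)| = |8| / |-77 - j36| = 8 / 85 ≈ 0.09412.
In decibels: 20·log₁₀(0.09412) ≈ -20.5 dB.

|T(j4)|_dB ≈ -20.5 dB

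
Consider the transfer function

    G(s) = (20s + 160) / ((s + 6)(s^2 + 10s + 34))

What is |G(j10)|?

|G(j10)| ≈ 0.1833

Substitute s = j10: numerator = 160 + j200, denominator = -1396 - j60.
|G(j10)| = |160 + j200| / |-1396 - j60| = 256.12 / 1397.3 ≈ 0.1833.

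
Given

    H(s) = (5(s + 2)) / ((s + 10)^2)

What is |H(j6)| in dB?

|H(j6)|_dB ≈ -12.7 dB

Substitute s = j6: numerator = 10 + j30, denominator = 64 + j120.
|H(j6)| = |10 + j30| / |64 + j120| = 31.623 / 136 ≈ 0.2325.
In decibels: 20·log₁₀(0.2325) ≈ -12.7 dB.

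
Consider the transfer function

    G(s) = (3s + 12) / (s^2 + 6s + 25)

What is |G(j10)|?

|G(j10)| ≈ 0.3364

Substitute s = j10: numerator = 12 + j30, denominator = -75 + j60.
|G(j10)| = |12 + j30| / |-75 + j60| = 32.311 / 96.047 ≈ 0.3364.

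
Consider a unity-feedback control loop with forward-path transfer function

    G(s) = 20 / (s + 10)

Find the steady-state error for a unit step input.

G(s) has no poles at the origin.
This is a Type 0 system. Kp = lim_{s→0} G(s) = 20/10 = 2.
e_ss = 1/(1 + Kp) = 1/(1 + 2) = 1/3 ≈ 0.3333.

e_ss = 0.3333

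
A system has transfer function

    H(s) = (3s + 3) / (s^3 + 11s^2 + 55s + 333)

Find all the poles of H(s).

The poles are the roots of the denominator s^3 + 11s^2 + 55s + 333 = 0.
Trying s = -9: the polynomial evaluates to 0, so (s + 9) is a factor.
Dividing out leaves s^2 + 2s + 37 = 0.
The quadratic formula then gives s = -1 ± 6j.

s = -9, -1 + 6j, -1 - 6j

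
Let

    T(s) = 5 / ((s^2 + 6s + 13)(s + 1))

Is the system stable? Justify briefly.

The poles can be read from the denominator factors: s = -3 + 2j, -3 - 2j, -1.
Since all poles lie strictly in the left half-plane, the system is stable.

stable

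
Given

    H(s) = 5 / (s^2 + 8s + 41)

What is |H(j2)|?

Substitute s = j2: numerator = 5, denominator = 37 + j16.
|H(j2)| = |5| / |37 + j16| = 5 / 40.311 ≈ 0.1240.

|H(j2)| ≈ 0.1240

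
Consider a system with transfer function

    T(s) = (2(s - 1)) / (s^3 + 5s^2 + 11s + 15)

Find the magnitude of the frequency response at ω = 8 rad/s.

Substitute s = j8: numerator = -2 + j16, denominator = -305 - j424.
|T(j8)| = |-2 + j16| / |-305 - j424| = 16.125 / 522.30 ≈ 0.03087.

|T(j8)| ≈ 0.03087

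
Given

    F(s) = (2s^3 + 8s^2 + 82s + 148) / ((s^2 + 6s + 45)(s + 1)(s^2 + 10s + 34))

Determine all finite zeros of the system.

Set the numerator to zero: 2s^3 + 8s^2 + 82s + 148 = 0, i.e. 2·(s^3 + 4s^2 + 41s + 74) = 0.
Factoring: (s^2 + 2s + 37)(s + 2) = 0.

s = -1 + 6j, -1 - 6j, -2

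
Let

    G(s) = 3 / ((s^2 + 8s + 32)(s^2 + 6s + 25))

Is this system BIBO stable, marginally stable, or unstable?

stable

The poles can be read from the denominator factors: s = -4 + 4j, -4 - 4j, -3 + 4j, -3 - 4j.
Since all poles lie strictly in the left half-plane, the system is stable.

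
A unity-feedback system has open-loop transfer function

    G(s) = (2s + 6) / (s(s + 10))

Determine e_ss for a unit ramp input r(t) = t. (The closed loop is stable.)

G(s) has one pole at the origin.
This is a Type 1 system. Kv = lim_{s→0} s·G(s) = 6/10 = 3/5.
e_ss = 1/Kv = 1/(3/5) = 5/3 ≈ 1.667.

e_ss = 1.667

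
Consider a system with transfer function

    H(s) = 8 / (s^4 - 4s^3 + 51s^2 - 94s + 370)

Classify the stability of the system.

unstable

The denominator s^4 - 4s^3 + 51s^2 - 94s + 370 factors as (s^2 - 2s + 10)(s^2 - 2s + 37), giving poles at s = 1 ± 3j, 1 ± 6j.
Since the pole(s) at s = 1 + 3j, 1 - 3j, 1 + 6j, 1 - 6j lie in the right half-plane, the system is unstable.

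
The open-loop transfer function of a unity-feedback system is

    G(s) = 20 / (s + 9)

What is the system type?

Type 0

The denominator has no factor of s at the origin — no free integrator — so this is a Type 0 system.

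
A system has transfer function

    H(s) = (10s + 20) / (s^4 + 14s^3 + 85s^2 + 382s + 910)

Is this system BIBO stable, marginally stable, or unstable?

stable

The denominator s^4 + 14s^3 + 85s^2 + 382s + 910 factors as (s + 7)(s^2 + 2s + 26)(s + 5), giving poles at s = -7, -1 ± 5j, -5.
Since all poles lie strictly in the left half-plane, the system is stable.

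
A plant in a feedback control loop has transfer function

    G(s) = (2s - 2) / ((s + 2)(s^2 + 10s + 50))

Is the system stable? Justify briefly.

stable

The poles can be read from the denominator factors: s = -2, -5 + 5j, -5 - 5j.
Since all poles lie strictly in the left half-plane, the system is stable.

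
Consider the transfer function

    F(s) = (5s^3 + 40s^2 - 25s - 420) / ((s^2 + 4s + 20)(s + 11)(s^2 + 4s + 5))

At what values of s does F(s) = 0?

s = 3, -7, -4

Set the numerator to zero: 5s^3 + 40s^2 - 25s - 420 = 0, i.e. 5·(s^3 + 8s^2 - 5s - 84) = 0.
Factoring: (s - 3)(s + 7)(s + 4) = 0.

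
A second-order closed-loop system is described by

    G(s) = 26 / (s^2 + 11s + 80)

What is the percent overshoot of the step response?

%OS ≈ 8.63%

Comparing s^2 + 11s + 80 to s^2 + 2ζωₙs + ωₙ²: ωₙ = √80 ≈ 8.944 rad/s and ζ = 11/(2·√80) ≈ 0.6149.
%OS = 100·exp(−πζ/√(1−ζ²)) = 100·exp(−π·0.6149/√(1−0.6149²)) ≈ 8.63%.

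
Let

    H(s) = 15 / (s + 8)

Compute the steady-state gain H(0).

Set s = 0: H(0) = (15) / (8) = 15/8.

H(0) = 15/8 ≈ 1.875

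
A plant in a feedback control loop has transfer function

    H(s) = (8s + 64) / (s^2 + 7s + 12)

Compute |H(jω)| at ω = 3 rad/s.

|H(j3)| ≈ 3.222

Substitute s = j3: numerator = 64 + j24, denominator = 3 + j21.
|H(j3)| = |64 + j24| / |3 + j21| = 68.352 / 21.213 ≈ 3.222.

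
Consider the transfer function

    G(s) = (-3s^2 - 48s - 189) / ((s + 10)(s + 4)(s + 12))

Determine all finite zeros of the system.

s = -9, -7

Set the numerator to zero: -3s^2 - 48s - 189 = 0, i.e. -3·(s^2 + 16s + 63) = 0.
Factoring: (s + 9)(s + 7) = 0.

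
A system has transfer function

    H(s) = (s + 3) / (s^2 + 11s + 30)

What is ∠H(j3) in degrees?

∠H(j3) ≈ -12.53°

At s = j3: numerator = 3 + j3, denominator = 21 + j33.
∠H = ∠num − ∠den = 45° − (57.529°) = -12.53°.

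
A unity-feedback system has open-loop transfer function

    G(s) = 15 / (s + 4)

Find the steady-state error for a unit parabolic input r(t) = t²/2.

G(s) has no poles at the origin.
This is a Type 0 system; Ka = lim_{s→0} s^2·G(s) = 0, so the steady-state error for a parabola input is infinite.

e_ss = ∞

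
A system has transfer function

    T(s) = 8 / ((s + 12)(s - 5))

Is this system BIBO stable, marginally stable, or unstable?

The poles can be read from the denominator factors: s = -12, 5.
Since the pole(s) at s = 5 lie in the right half-plane, the system is unstable.

unstable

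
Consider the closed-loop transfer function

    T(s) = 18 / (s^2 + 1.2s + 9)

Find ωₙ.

ωₙ = 3 rad/s

Compare the denominator to the standard form s^2 + 2ζωₙs + ωₙ².
ωₙ² = 9, so ωₙ = 3 rad/s.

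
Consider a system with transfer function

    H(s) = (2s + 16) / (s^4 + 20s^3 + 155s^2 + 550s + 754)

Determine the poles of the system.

The poles are the roots of the denominator s^4 + 20s^3 + 155s^2 + 550s + 754 = 0.
No real roots exist; factor into two real quadratics: (s^2 + 10s + 26)(s^2 + 10s + 29) = 0.
Each quadratic gives a conjugate pair via the quadratic formula.

s = -5 + j, -5 - j, -5 + 2j, -5 - 2j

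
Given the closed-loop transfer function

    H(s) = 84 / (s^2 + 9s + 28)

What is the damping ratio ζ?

Compare the denominator to the standard form s^2 + 2ζωₙs + ωₙ².
ωₙ² = 28, so ωₙ = √28 ≈ 5.292 rad/s.
2ζωₙ = 9, so ζ = 9/(2·√28) ≈ 0.8504.
With ζ = 0.8504 the response is underdamped.

ζ ≈ 0.8504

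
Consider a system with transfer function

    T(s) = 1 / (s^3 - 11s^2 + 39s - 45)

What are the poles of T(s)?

The poles are the roots of the denominator s^3 - 11s^2 + 39s - 45 = 0.
Trying s = 3: the polynomial evaluates to 0, so (s - 3) is a factor.
Dividing out leaves s^2 - 8s + 15 = 0.
Factoring the quadratic: (s - 3)(s - 5) = 0.

s = 3, 3, 5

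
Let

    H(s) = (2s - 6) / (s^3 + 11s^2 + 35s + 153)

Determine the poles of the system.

The poles are the roots of the denominator s^3 + 11s^2 + 35s + 153 = 0.
Trying s = -9: the polynomial evaluates to 0, so (s + 9) is a factor.
Dividing out leaves s^2 + 2s + 17 = 0.
The quadratic formula then gives s = -1 ± 4j.

s = -1 ± 4j, -9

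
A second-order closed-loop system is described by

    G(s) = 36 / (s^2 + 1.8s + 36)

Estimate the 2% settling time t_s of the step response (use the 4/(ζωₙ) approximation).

t_s ≈ 4.444 s

Comparing s^2 + 1.8s + 36 to s^2 + 2ζωₙs + ωₙ²: ωₙ = 6 rad/s and ζ = 1.8/(2·6) = 0.15.
ζωₙ = 1.8/2 = 0.9, so t_s ≈ 4/(ζωₙ) = 4/0.9 ≈ 4.444 s.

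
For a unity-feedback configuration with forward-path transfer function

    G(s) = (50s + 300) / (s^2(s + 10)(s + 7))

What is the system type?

Type 2

The denominator has 2 factors of s at the origin (free integrators), so this is a Type 2 system.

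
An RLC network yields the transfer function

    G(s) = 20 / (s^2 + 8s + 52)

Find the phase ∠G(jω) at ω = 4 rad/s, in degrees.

∠G(j4) ≈ -41.63°

At s = j4: numerator = 20, denominator = 36 + j32.
∠G = ∠num − ∠den = 0° − (41.634°) = -41.63°.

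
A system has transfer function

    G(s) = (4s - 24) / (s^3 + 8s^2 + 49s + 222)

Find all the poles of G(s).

The poles are the roots of the denominator s^3 + 8s^2 + 49s + 222 = 0.
Trying s = -6: the polynomial evaluates to 0, so (s + 6) is a factor.
Dividing out leaves s^2 + 2s + 37 = 0.
The quadratic formula then gives s = -1 ± 6j.

s = -6, -1 ± 6j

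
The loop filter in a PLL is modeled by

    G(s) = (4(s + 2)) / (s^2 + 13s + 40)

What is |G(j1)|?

|G(j1)| ≈ 0.2176

Substitute s = j1: numerator = 8 + j4, denominator = 39 + j13.
|G(j1)| = |8 + j4| / |39 + j13| = 8.9443 / 41.110 ≈ 0.2176.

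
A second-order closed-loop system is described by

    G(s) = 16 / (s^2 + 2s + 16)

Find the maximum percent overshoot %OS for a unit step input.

%OS ≈ 44.4%

Comparing s^2 + 2s + 16 to s^2 + 2ζωₙs + ωₙ²: ωₙ = 4 rad/s and ζ = 2/(2·4) = 0.25.
%OS = 100·exp(−πζ/√(1−ζ²)) = 100·exp(−π·0.25/√(1−0.25²)) ≈ 44.4%.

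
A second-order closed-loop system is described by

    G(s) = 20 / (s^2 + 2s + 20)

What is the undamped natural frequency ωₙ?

Compare the denominator to the standard form s^2 + 2ζωₙs + ωₙ².
ωₙ² = 20, so ωₙ = √20 ≈ 4.472 rad/s.

ωₙ ≈ 4.472 rad/s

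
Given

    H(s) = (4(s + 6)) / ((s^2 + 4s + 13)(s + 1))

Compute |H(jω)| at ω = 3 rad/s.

|H(j3)| ≈ 0.6708

Substitute s = j3: numerator = 24 + j12, denominator = -32 + j24.
|H(j3)| = |24 + j12| / |-32 + j24| = 26.833 / 40 ≈ 0.6708.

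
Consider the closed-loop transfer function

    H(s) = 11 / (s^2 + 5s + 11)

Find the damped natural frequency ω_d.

Comparing s^2 + 5s + 11 to s^2 + 2ζωₙs + ωₙ²: ωₙ = √11 ≈ 3.317 rad/s and ζ = 5/(2·√11) ≈ 0.7538.
ζωₙ = 5/2 = 2.5, so ω_d = ωₙ√(1−ζ²) = √(ωₙ² − (ζωₙ)²) = √(11 − 2.5²) = √4.75 ≈ 2.179 rad/s.

ω_d ≈ 2.179 rad/s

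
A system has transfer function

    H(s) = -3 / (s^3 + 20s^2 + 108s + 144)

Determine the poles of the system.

The poles are the roots of the denominator s^3 + 20s^2 + 108s + 144 = 0.
Trying s = -2: the polynomial evaluates to 0, so (s + 2) is a factor.
Dividing out leaves s^2 + 18s + 72 = 0.
Factoring the quadratic: (s + 6)(s + 12) = 0.

s = -2, -6, -12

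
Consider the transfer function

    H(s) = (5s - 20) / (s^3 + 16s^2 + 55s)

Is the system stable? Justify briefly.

marginally stable

The denominator s^3 + 16s^2 + 55s factors as s(s + 11)(s + 5), giving poles at s = 0, -11, -5.
Since the simple pole(s) at s = 0 lie on the jω-axis with none in the right half-plane, the system is marginally stable.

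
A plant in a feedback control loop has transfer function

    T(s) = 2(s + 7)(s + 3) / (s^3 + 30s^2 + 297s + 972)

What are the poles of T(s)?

The poles are the roots of the denominator s^3 + 30s^2 + 297s + 972 = 0.
Trying s = -12: the polynomial evaluates to 0, so (s + 12) is a factor.
Dividing out leaves s^2 + 18s + 81 = 0.
Factoring the quadratic: (s + 9)^2 = 0.

s = -12, -9, -9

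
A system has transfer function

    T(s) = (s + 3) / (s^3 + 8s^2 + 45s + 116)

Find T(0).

Set s = 0: T(0) = (3) / (116) = 3/116.

T(0) = 3/116 ≈ 0.02586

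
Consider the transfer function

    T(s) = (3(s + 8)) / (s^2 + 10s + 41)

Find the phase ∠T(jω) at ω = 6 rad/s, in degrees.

At s = j6: numerator = 24 + j18, denominator = 5 + j60.
∠T = ∠num − ∠den = 36.870° − (85.236°) = -48.37°.

∠T(j6) ≈ -48.37°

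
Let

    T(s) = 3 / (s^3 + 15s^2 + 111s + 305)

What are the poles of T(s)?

The poles are the roots of the denominator s^3 + 15s^2 + 111s + 305 = 0.
Trying s = -5: the polynomial evaluates to 0, so (s + 5) is a factor.
Dividing out leaves s^2 + 10s + 61 = 0.
The quadratic formula then gives s = -5 ± 6j.

s = -5 ± 6j, -5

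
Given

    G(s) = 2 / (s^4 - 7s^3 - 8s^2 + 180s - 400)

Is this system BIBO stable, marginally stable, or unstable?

unstable

The denominator s^4 - 7s^3 - 8s^2 + 180s - 400 factors as (s^2 - 8s + 20)(s + 5)(s - 4), giving poles at s = 4 ± 2j, -5, 4.
Since the pole(s) at s = 4 + 2j, 4 - 2j, 4 lie in the right half-plane, the system is unstable.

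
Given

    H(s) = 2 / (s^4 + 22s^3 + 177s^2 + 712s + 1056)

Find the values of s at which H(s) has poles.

The poles are the roots of the denominator s^4 + 22s^3 + 177s^2 + 712s + 1056 = 0.
Trying s = -11: the polynomial evaluates to 0, so (s + 11) is a factor.
Dividing out leaves s^3 + 11s^2 + 56s + 96 = 0.
This factors further as (s^2 + 8s + 32)(s + 3) = 0.

s = -4 ± 4j, -11, -3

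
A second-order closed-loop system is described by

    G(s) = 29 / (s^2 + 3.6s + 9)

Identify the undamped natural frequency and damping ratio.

ωₙ = 3 rad/s, ζ = 0.6

Compare the denominator to the standard form s^2 + 2ζωₙs + ωₙ².
ωₙ² = 9, so ωₙ = 3 rad/s.
2ζωₙ = 3.6, so ζ = 3.6/(2·3) = 0.6.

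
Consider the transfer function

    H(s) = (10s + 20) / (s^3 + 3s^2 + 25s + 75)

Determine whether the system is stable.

marginally stable

The denominator s^3 + 3s^2 + 25s + 75 factors as (s^2 + 25)(s + 3), giving poles at s = 5j, -5j, -3.
Since the simple pole(s) at s = 5j, -5j lie on the jω-axis with none in the right half-plane, the system is marginally stable.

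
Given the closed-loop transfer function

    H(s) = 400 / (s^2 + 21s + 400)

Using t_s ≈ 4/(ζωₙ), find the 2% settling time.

t_s ≈ 0.3810 s

Comparing s^2 + 21s + 400 to s^2 + 2ζωₙs + ωₙ²: ωₙ = 20 rad/s and ζ = 21/(2·20) = 0.525.
ζωₙ = 21/2 = 10.5, so t_s ≈ 4/(ζωₙ) = 4/10.5 ≈ 0.3810 s.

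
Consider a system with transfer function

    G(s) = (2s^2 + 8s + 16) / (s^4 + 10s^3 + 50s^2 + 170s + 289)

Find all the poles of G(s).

The poles are the roots of the denominator s^4 + 10s^3 + 50s^2 + 170s + 289 = 0.
No real roots exist; factor into two real quadratics: (s^2 + 2s + 17)(s^2 + 8s + 17) = 0.
Each quadratic gives a conjugate pair via the quadratic formula.

s = -1 ± 4j, -4 ± j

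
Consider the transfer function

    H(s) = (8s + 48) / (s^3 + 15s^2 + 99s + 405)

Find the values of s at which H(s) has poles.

s = -3 ± 6j, -9

The poles are the roots of the denominator s^3 + 15s^2 + 99s + 405 = 0.
Trying s = -9: the polynomial evaluates to 0, so (s + 9) is a factor.
Dividing out leaves s^2 + 6s + 45 = 0.
The quadratic formula then gives s = -3 ± 6j.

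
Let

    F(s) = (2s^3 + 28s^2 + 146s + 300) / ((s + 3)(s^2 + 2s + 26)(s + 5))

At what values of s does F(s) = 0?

Set the numerator to zero: 2s^3 + 28s^2 + 146s + 300 = 0, i.e. 2·(s^3 + 14s^2 + 73s + 150) = 0.
Factoring: (s^2 + 8s + 25)(s + 6) = 0.

s = -4 + 3j, -4 - 3j, -6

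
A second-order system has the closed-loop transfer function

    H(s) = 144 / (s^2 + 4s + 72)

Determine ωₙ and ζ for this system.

ωₙ ≈ 8.485 rad/s, ζ ≈ 0.2357

Compare the denominator to the standard form s^2 + 2ζωₙs + ωₙ².
ωₙ² = 72, so ωₙ = √72 ≈ 8.485 rad/s.
2ζωₙ = 4, so ζ = 4/(2·√72) ≈ 0.2357.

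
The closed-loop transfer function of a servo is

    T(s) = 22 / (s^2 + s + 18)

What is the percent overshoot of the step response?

%OS ≈ 68.9%

Comparing s^2 + s + 18 to s^2 + 2ζωₙs + ωₙ²: ωₙ = √18 ≈ 4.243 rad/s and ζ = 1/(2·√18) ≈ 0.1179.
%OS = 100·exp(−πζ/√(1−ζ²)) = 100·exp(−π·0.1179/√(1−0.1179²)) ≈ 68.9%.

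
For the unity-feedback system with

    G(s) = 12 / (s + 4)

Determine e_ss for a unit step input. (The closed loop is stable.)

G(s) has no poles at the origin.
This is a Type 0 system. Kp = lim_{s→0} G(s) = 12/4 = 3.
e_ss = 1/(1 + Kp) = 1/(1 + 3) = 1/4 ≈ 0.2500.

e_ss = 0.2500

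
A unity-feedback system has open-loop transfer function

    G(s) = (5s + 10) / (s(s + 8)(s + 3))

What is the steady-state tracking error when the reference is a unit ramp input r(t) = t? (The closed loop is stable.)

G(s) has one pole at the origin.
This is a Type 1 system. Kv = lim_{s→0} s·G(s) = 10/24 = 5/12.
e_ss = 1/Kv = 1/(5/12) = 12/5 ≈ 2.400.

e_ss = 2.400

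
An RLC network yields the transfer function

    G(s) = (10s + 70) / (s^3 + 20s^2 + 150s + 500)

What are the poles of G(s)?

s = -10, -5 ± 5j

The poles are the roots of the denominator s^3 + 20s^2 + 150s + 500 = 0.
Trying s = -10: the polynomial evaluates to 0, so (s + 10) is a factor.
Dividing out leaves s^2 + 10s + 50 = 0.
The quadratic formula then gives s = -5 ± 5j.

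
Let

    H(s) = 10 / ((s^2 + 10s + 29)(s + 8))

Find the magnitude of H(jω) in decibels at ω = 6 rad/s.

|H(j6)|_dB ≈ -35.6 dB

Substitute s = j6: numerator = 10, denominator = -416 + j438.
|H(j6)| = |10| / |-416 + j438| = 10 / 604.07 ≈ 0.01655.
In decibels: 20·log₁₀(0.01655) ≈ -35.6 dB.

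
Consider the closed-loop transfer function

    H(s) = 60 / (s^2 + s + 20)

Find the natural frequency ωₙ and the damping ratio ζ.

ωₙ ≈ 4.472 rad/s, ζ ≈ 0.1118

Compare the denominator to the standard form s^2 + 2ζωₙs + ωₙ².
ωₙ² = 20, so ωₙ = √20 ≈ 4.472 rad/s.
2ζωₙ = 1, so ζ = 1/(2·√20) ≈ 0.1118.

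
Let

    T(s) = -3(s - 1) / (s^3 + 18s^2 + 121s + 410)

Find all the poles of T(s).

s = -4 ± 5j, -10

The poles are the roots of the denominator s^3 + 18s^2 + 121s + 410 = 0.
Trying s = -10: the polynomial evaluates to 0, so (s + 10) is a factor.
Dividing out leaves s^2 + 8s + 41 = 0.
The quadratic formula then gives s = -4 ± 5j.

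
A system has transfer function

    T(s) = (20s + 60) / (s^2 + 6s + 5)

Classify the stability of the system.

The denominator s^2 + 6s + 5 factors as (s + 5)(s + 1), giving poles at s = -5, -1.
Since all poles lie strictly in the left half-plane, the system is stable.

stable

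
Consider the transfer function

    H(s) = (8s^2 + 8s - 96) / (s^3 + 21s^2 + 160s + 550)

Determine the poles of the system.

The poles are the roots of the denominator s^3 + 21s^2 + 160s + 550 = 0.
Trying s = -11: the polynomial evaluates to 0, so (s + 11) is a factor.
Dividing out leaves s^2 + 10s + 50 = 0.
The quadratic formula then gives s = -5 ± 5j.

s = -11, -5 ± 5j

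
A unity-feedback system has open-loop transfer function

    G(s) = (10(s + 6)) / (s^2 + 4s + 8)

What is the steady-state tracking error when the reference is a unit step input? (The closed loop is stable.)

e_ss = 0.1176

G(s) has no poles at the origin.
This is a Type 0 system. Kp = lim_{s→0} G(s) = 60/8 = 15/2.
e_ss = 1/(1 + Kp) = 1/(1 + 15/2) = 2/17 ≈ 0.1176.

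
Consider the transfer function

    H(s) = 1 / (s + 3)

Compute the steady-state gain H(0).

H(0) = 1/3 ≈ 0.3333

At s = 0 each factor (s + a) contributes a and each (s^2 + bs + c) contributes c.
H(0) = 1·1 / ((3)) = 1/3 = 1/3.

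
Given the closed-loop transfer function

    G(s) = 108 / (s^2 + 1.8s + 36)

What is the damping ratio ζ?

Compare the denominator to the standard form s^2 + 2ζωₙs + ωₙ².
ωₙ² = 36, so ωₙ = 6 rad/s.
2ζωₙ = 1.8, so ζ = 1.8/(2·6) = 0.15.

ζ = 0.15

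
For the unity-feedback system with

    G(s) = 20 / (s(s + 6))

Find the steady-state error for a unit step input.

e_ss = 0

G(s) has one pole at the origin.
This is a Type 1 system; for a step input the steady-state error is zero.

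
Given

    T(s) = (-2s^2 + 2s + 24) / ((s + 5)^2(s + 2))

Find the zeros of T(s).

Set the numerator to zero: -2s^2 + 2s + 24 = 0, i.e. -2·(s^2 - s - 12) = 0.
Factoring: (s - 4)(s + 3) = 0.

s = 4, -3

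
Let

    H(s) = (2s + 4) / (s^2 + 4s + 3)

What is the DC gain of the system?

Set s = 0: H(0) = (4) / (3) = 4/3.

H(0) = 4/3 ≈ 1.333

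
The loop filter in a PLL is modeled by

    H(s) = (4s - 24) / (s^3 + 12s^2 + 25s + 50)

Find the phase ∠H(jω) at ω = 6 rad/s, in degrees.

At s = j6: numerator = -24 + j24, denominator = -382 - j66.
∠H = ∠num − ∠den = 135° − (-170.20°) = 305.2°, which wraps to -54.80°.

∠H(j6) ≈ -54.80°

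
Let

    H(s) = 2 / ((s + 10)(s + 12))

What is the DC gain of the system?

At s = 0 each factor (s + a) contributes a and each (s^2 + bs + c) contributes c.
H(0) = 2·1 / ((10) · (12)) = 2/120 = 1/60.

H(0) = 1/60 ≈ 0.01667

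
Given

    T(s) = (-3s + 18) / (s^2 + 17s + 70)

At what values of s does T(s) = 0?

s = 6

Set the numerator to zero: -3s + 18 = 0, i.e. -3·(s - 6) = 0.
So s = 6.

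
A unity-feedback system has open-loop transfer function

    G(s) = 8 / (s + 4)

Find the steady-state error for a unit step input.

e_ss = 0.3333

G(s) has no poles at the origin.
This is a Type 0 system. Kp = lim_{s→0} G(s) = 8/4 = 2.
e_ss = 1/(1 + Kp) = 1/(1 + 2) = 1/3 ≈ 0.3333.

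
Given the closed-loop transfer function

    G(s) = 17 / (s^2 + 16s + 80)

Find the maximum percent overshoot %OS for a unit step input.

Comparing s^2 + 16s + 80 to s^2 + 2ζωₙs + ωₙ²: ωₙ = √80 ≈ 8.944 rad/s and ζ = 16/(2·√80) ≈ 0.8944.
%OS = 100·exp(−πζ/√(1−ζ²)) = 100·exp(−π·0.8944/√(1−0.8944²)) ≈ 0.187%.

%OS ≈ 0.187%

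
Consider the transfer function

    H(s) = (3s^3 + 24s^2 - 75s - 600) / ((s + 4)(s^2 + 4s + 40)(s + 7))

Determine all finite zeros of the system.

Set the numerator to zero: 3s^3 + 24s^2 - 75s - 600 = 0, i.e. 3·(s^3 + 8s^2 - 25s - 200) = 0.
Factoring: (s - 5)(s + 5)(s + 8) = 0.

s = 5, -5, -8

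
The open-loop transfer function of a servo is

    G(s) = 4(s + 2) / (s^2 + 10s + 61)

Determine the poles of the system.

s = -5 ± 6j

The poles are the roots of the denominator s^2 + 10s + 61 = 0.
Using the quadratic formula: s = (-10 ± √(-144))/2 = -5 ± 6j.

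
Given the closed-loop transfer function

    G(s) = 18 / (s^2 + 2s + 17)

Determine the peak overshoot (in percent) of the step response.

%OS ≈ 45.6%

Comparing s^2 + 2s + 17 to s^2 + 2ζωₙs + ωₙ²: ωₙ = √17 ≈ 4.123 rad/s and ζ = 2/(2·√17) ≈ 0.2425.
%OS = 100·exp(−πζ/√(1−ζ²)) = 100·exp(−π·0.2425/√(1−0.2425²)) ≈ 45.6%.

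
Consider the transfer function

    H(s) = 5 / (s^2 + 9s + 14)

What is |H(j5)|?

Substitute s = j5: numerator = 5, denominator = -11 + j45.
|H(j5)| = |5| / |-11 + j45| = 5 / 46.325 ≈ 0.1079.

|H(j5)| ≈ 0.1079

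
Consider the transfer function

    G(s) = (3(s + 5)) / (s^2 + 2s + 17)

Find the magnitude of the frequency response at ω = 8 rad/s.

|G(j8)| ≈ 0.5700

Substitute s = j8: numerator = 15 + j24, denominator = -47 + j16.
|G(j8)| = |15 + j24| / |-47 + j16| = 28.302 / 49.649 ≈ 0.5700.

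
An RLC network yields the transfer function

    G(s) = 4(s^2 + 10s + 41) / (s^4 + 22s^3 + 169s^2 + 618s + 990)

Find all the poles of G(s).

s = -11, -5, -3 + 3j, -3 - 3j

The poles are the roots of the denominator s^4 + 22s^3 + 169s^2 + 618s + 990 = 0.
Trying s = -11: the polynomial evaluates to 0, so (s + 11) is a factor.
Dividing out leaves s^3 + 11s^2 + 48s + 90 = 0.
This factors further as (s + 5)(s^2 + 6s + 18) = 0.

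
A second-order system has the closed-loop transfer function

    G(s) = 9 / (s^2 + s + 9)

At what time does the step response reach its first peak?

Comparing s^2 + s + 9 to s^2 + 2ζωₙs + ωₙ²: ωₙ = 3 rad/s and ζ = 1/(2·3) ≈ 0.1667.
ζωₙ = 1/2 = 0.5, so ω_d = ωₙ√(1−ζ²) = √(ωₙ² − (ζωₙ)²) = √(9 − 0.5²) = √8.75 ≈ 2.958 rad/s.
t_p = π/ω_d = π/2.958 ≈ 1.062 s.

t_p ≈ 1.062 s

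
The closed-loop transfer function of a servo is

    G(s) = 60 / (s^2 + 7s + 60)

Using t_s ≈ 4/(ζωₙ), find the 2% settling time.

t_s ≈ 1.143 s

Comparing s^2 + 7s + 60 to s^2 + 2ζωₙs + ωₙ²: ωₙ = √60 ≈ 7.746 rad/s and ζ = 7/(2·√60) ≈ 0.4518.
ζωₙ = 7/2 = 3.5, so t_s ≈ 4/(ζωₙ) = 4/3.5 ≈ 1.143 s.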